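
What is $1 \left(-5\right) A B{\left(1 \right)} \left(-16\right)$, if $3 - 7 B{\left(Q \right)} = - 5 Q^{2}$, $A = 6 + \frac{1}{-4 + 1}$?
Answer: $\frac{10880}{21} \approx 518.1$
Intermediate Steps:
$A = \frac{17}{3}$ ($A = 6 + \frac{1}{-3} = 6 - \frac{1}{3} = \frac{17}{3} \approx 5.6667$)
$B{\left(Q \right)} = \frac{3}{7} + \frac{5 Q^{2}}{7}$ ($B{\left(Q \right)} = \frac{3}{7} - \frac{\left(-5\right) Q^{2}}{7} = \frac{3}{7} + \frac{5 Q^{2}}{7}$)
$1 \left(-5\right) A B{\left(1 \right)} \left(-16\right) = 1 \left(-5\right) \frac{17}{3} \left(\frac{3}{7} + \frac{5 \cdot 1^{2}}{7}\right) \left(-16\right) = \left(-5\right) \frac{17}{3} \left(\frac{3}{7} + \frac{5}{7} \cdot 1\right) \left(-16\right) = - \frac{85 \left(\frac{3}{7} + \frac{5}{7}\right)}{3} \left(-16\right) = \left(- \frac{85}{3}\right) \frac{8}{7} \left(-16\right) = \left(- \frac{680}{21}\right) \left(-16\right) = \frac{10880}{21}$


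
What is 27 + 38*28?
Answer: 1091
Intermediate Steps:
27 + 38*28 = 27 + 1064 = 1091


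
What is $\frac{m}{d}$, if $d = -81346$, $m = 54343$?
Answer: $- \frac{54343}{81346} \approx -0.66805$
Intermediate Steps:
$\frac{m}{d} = \frac{54343}{-81346} = 54343 \left(- \frac{1}{81346}\right) = - \frac{54343}{81346}$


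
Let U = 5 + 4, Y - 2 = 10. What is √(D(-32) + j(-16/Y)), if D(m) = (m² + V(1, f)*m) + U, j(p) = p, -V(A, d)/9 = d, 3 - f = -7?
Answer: √35205/3 ≈ 62.543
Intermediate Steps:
Y = 12 (Y = 2 + 10 = 12)
f = 10 (f = 3 - 1*(-7) = 3 + 7 = 10)
V(A, d) = -9*d
U = 9
D(m) = 9 + m² - 90*m (D(m) = (m² + (-9*10)*m) + 9 = (m² - 90*m) + 9 = 9 + m² - 90*m)
√(D(-32) + j(-16/Y)) = √((9 + (-32)² - 90*(-32)) - 16/12) = √((9 + 1024 + 2880) - 16*1/12) = √(3913 - 4/3) = √(11735/3) = √35205/3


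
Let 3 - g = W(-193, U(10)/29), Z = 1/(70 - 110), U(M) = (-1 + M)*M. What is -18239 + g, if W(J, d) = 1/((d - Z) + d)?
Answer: -131829204/7229 ≈ -18236.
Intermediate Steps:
U(M) = M*(-1 + M)
Z = -1/40 (Z = 1/(-40) = -1/40 ≈ -0.025000)
W(J, d) = 1/(1/40 + 2*d) (W(J, d) = 1/((d - 1*(-1/40)) + d) = 1/((d + 1/40) + d) = 1/((1/40 + d) + d) = 1/(1/40 + 2*d))
g = 20527/7229 (g = 3 - 40/(1 + 80*((10*(-1 + 10))/29)) = 3 - 40/(1 + 80*((10*9)*(1/29))) = 3 - 40/(1 + 80*(90*(1/29))) = 3 - 40/(1 + 80*(90/29)) = 3 - 40/(1 + 7200/29) = 3 - 40/7229/29 = 3 - 40*29/7229 = 3 - 1*1160/7229 = 3 - 1160/7229 = 20527/7229 ≈ 2.8395)
-18239 + g = -18239 + 20527/7229 = -131829204/7229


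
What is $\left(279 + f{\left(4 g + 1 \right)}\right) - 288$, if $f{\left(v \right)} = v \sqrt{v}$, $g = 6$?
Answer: $116$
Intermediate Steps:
$f{\left(v \right)} = v^{\frac{3}{2}}$
$\left(279 + f{\left(4 g + 1 \right)}\right) - 288 = \left(279 + \left(4 \cdot 6 + 1\right)^{\frac{3}{2}}\right) - 288 = \left(279 + \left(24 + 1\right)^{\frac{3}{2}}\right) - 288 = \left(279 + 25^{\frac{3}{2}}\right) - 288 = \left(279 + 125\right) - 288 = 404 - 288 = 116$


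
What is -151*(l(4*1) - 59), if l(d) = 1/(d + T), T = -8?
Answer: 35787/4 ≈ 8946.8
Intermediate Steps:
l(d) = 1/(-8 + d) (l(d) = 1/(d - 8) = 1/(-8 + d))
-151*(l(4*1) - 59) = -151*(1/(-8 + 4*1) - 59) = -151*(1/(-8 + 4) - 59) = -151*(1/(-4) - 59) = -151*(-¼ - 59) = -151*(-237/4) = 35787/4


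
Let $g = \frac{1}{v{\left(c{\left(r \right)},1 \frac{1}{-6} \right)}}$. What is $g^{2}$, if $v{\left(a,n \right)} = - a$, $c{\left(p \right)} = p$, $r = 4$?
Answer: $\frac{1}{16} \approx 0.0625$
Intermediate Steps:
$g = - \frac{1}{4}$ ($g = \frac{1}{\left(-1\right) 4} = \frac{1}{-4} = - \frac{1}{4} \approx -0.25$)
$g^{2} = \left(- \frac{1}{4}\right)^{2} = \frac{1}{16}$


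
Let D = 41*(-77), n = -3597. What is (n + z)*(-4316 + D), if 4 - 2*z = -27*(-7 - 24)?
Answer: 59985771/2 ≈ 2.9993e+7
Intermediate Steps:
z = -833/2 (z = 2 - (-27)*(-7 - 24)/2 = 2 - (-27)*(-31)/2 = 2 - ½*837 = 2 - 837/2 = -833/2 ≈ -416.50)
D = -3157
(n + z)*(-4316 + D) = (-3597 - 833/2)*(-4316 - 3157) = -8027/2*(-7473) = 59985771/2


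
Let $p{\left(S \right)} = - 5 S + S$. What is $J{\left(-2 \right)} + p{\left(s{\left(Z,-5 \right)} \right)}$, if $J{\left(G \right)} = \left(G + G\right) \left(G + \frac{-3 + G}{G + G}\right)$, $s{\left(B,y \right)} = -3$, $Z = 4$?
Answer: $15$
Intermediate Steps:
$p{\left(S \right)} = - 4 S$
$J{\left(G \right)} = 2 G \left(G + \frac{-3 + G}{2 G}\right)$
$J{\left(-2 \right)} + p{\left(s{\left(Z,-5 \right)} \right)} = \left(-3 - 2 + 2 \left(-2\right)^{2}\right) - -12 = \left(-3 - 2 + 2 \cdot 4\right) + 12 = \left(-3 - 2 + 8\right) + 12 = 3 + 12 = 15$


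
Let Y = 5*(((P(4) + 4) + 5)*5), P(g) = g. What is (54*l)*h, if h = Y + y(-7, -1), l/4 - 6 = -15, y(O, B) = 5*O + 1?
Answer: -565704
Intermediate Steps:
y(O, B) = 1 + 5*O
l = -36 (l = 24 + 4*(-15) = 24 - 60 = -36)
Y = 325 (Y = 5*(((4 + 4) + 5)*5) = 5*((8 + 5)*5) = 5*(13*5) = 5*65 = 325)
h = 291 (h = 325 + (1 + 5*(-7)) = 325 + (1 - 35) = 325 - 34 = 291)
(54*l)*h = (54*(-36))*291 = -1944*291 = -565704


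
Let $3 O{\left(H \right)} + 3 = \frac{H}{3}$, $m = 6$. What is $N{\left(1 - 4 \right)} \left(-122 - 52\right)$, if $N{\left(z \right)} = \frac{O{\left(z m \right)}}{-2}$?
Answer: $-261$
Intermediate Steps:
$O{\left(H \right)} = -1 + \frac{H}{9}$ ($O{\left(H \right)} = -1 + \frac{H \frac{1}{3}}{3} = -1 + \frac{\frac{1}{3} H}{3} = -1 + \frac{H}{9}$)
$N{\left(z \right)} = \frac{1}{2} - \frac{z}{3}$ ($N{\left(z \right)} = \frac{-1 + \frac{z 6}{9}}{-2} = \left(-1 + \frac{6 z}{9}\right) \left(- \frac{1}{2}\right) = \left(-1 + \frac{2 z}{3}\right) \left(- \frac{1}{2}\right) = \frac{1}{2} - \frac{z}{3}$)
$N{\left(1 - 4 \right)} \left(-122 - 52\right) = \left(\frac{1}{2} - \frac{1 - 4}{3}\right) \left(-122 - 52\right) = \left(\frac{1}{2} - \frac{1 - 4}{3}\right) \left(-174\right) = \left(\frac{1}{2} - -1\right) \left(-174\right) = \left(\frac{1}{2} + 1\right) \left(-174\right) = \frac{3}{2} \left(-174\right) = -261$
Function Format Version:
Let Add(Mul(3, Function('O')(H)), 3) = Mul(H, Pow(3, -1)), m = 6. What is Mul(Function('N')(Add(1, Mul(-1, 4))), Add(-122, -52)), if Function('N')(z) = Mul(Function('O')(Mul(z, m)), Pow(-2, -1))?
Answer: -261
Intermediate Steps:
Function('O')(H) = Add(-1, Mul(Rational(1, 9), H)) (Function('O')(H) = Add(-1, Mul(Rational(1, 3), Mul(H, Pow(3, -1)))) = Add(-1, Mul(Rational(1, 3), Mul(H, Rational(1, 3)))) = Add(-1, Mul(Rational(1, 3), Mul(Rational(1, 3), H))) = Add(-1, Mul(Rational(1, 9), H)))
Function('N')(z) = Add(Rational(1, 2), Mul(Rational(-1, 3), z)) (Function('N')(z) = Mul(Add(-1, Mul(Rational(1, 9), Mul(z, 6))), Pow(-2, -1)) = Mul(Add(-1, Mul(Rational(1, 9), Mul(6, z))), Rational(-1, 2)) = Mul(Add(-1, Mul(Rational(2, 3), z)), Rational(-1, 2)) = Add(Rational(1, 2), Mul(Rational(-1, 3), z)))
Mul(Function('N')(Add(1, Mul(-1, 4))), Add(-122, -52)) = Mul(Add(Rational(1, 2), Mul(Rational(-1, 3), Add(1, Mul(-1, 4)))), Add(-122, -52)) = Mul(Add(Rational(1, 2), Mul(Rational(-1, 3), Add(1, -4))), -174) = Mul(Add(Rational(1, 2), Mul(Rational(-1, 3), -3)), -174) = Mul(Add(Rational(1, 2), 1), -174) = Mul(Rational(3, 2), -174) = -261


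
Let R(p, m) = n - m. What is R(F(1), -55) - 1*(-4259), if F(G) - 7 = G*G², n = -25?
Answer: 4289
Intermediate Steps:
F(G) = 7 + G³ (F(G) = 7 + G*G² = 7 + G³)
R(p, m) = -25 - m
R(F(1), -55) - 1*(-4259) = (-25 - 1*(-55)) - 1*(-4259) = (-25 + 55) + 4259 = 30 + 4259 = 4289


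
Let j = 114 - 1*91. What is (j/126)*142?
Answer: 1633/63 ≈ 25.921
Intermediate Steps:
j = 23 (j = 114 - 91 = 23)
(j/126)*142 = (23/126)*142 = 1633/63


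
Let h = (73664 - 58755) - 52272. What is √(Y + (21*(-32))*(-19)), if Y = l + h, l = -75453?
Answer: 52*I*√37 ≈ 316.3*I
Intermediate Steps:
h = -37363 (h = 14909 - 52272 = -37363)
Y = -112816 (Y = -75453 - 37363 = -112816)
√(Y + (21*(-32))*(-19)) = √(-112816 + (21*(-32))*(-19)) = √(-112816 - 672*(-19)) = √(-112816 + 12768) = √(-100048) = 52*I*√37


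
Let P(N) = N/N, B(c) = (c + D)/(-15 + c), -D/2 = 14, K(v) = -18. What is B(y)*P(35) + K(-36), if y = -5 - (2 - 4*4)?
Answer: -89/6 ≈ -14.833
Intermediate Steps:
D = -28 (D = -2*14 = -28)
y = 9 (y = -5 - (2 - 16) = -5 - 1*(-14) = -5 + 14 = 9)
B(c) = (-28 + c)/(-15 + c) (B(c) = (c - 28)/(-15 + c) = (-28 + c)/(-15 + c))
P(N) = 1
B(y)*P(35) + K(-36) = ((-28 + 9)/(-15 + 9))*1 - 18 = (-19/(-6))*1 - 18 = -⅙*(-19)*1 - 18 = (19/6)*1 - 18 = 19/6 - 18 = -89/6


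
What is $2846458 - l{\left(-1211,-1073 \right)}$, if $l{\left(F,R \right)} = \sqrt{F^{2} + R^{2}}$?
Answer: $2846458 - 5 \sqrt{104714} \approx 2.8448 \cdot 10^{6}$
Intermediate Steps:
$2846458 - l{\left(-1211,-1073 \right)} = 2846458 - \sqrt{\left(-1211\right)^{2} + \left(-1073\right)^{2}} = 2846458 - \sqrt{1466521 + 1151329} = 2846458 - \sqrt{2617850} = 2846458 - 5 \sqrt{104714}$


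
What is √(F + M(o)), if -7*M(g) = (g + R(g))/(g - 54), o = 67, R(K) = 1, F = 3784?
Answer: 2*√7832279/91 ≈ 61.508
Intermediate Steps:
M(g) = -(1 + g)/(7*(-54 + g)) (M(g) = -(g + 1)/(7*(g - 54)) = -(1 + g)/(7*(-54 + g)))
√(F + M(o)) = √(3784 + (-1 - 1*67)/(7*(-54 + 67))) = √(3784 + (⅐)*(-1 - 67)/13) = √(3784 + (⅐)*(1/13)*(-68)) = √(3784 - 68/91) = √(344276/91) = 2*√7832279/91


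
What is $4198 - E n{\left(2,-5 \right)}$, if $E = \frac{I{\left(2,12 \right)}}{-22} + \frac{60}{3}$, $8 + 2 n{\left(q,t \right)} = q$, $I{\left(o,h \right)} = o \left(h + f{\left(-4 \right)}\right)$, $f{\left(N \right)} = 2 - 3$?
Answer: $4255$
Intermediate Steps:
$f{\left(N \right)} = -1$
$I{\left(o,h \right)} = o \left(-1 + h\right)$ ($I{\left(o,h \right)} = o \left(h - 1\right) = o \left(-1 + h\right)$)
$n{\left(q,t \right)} = -4 + \frac{q}{2}$
$E = 19$ ($E = \frac{2 \left(-1 + 12\right)}{-22} + \frac{60}{3} = 2 \cdot 11 \left(- \frac{1}{22}\right) + 60 \cdot \frac{1}{3} = 22 \left(- \frac{1}{22}\right) + 20 = -1 + 20 = 19$)
$4198 - E n{\left(2,-5 \right)} = 4198 - 19 \left(-4 + \frac{1}{2} \cdot 2\right) = 4198 - 19 \left(-4 + 1\right) = 4198 - 19 \left(-3\right) = 4198 - -57 = 4198 + 57 = 4255$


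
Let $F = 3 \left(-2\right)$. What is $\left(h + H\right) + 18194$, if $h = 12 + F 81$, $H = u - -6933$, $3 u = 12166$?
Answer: $\frac{86125}{3} \approx 28708.0$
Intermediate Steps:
$u = \frac{12166}{3}$ ($u = \frac{1}{3} \cdot 12166 = \frac{12166}{3} \approx 4055.3$)
$F = -6$
$H = \frac{32965}{3}$ ($H = \frac{12166}{3} - -6933 = \frac{12166}{3} + 6933 = \frac{32965}{3} \approx 10988.0$)
$h = -474$ ($h = 12 - 486 = -474$)
$\left(h + H\right) + 18194 = \left(-474 + \frac{32965}{3}\right) + 18194 = \frac{31543}{3} + 18194 = \frac{86125}{3}$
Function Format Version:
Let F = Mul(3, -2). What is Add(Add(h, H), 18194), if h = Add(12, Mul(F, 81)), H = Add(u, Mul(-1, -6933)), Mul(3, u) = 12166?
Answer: Rational(86125, 3) ≈ 28708.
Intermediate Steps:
u = Rational(12166, 3) (u = Mul(Rational(1, 3), 12166) = Rational(12166, 3) ≈ 4055.3)
F = -6
H = Rational(32965, 3) (H = Add(Rational(12166, 3), Mul(-1, -6933)) = Add(Rational(12166, 3), 6933) = Rational(32965, 3) ≈ 10988.)
h = -474 (h = Add(12, Mul(-6, 81)) = Add(12, -486) = -474)
Add(Add(h, H), 18194) = Add(Add(-474, Rational(32965, 3)), 18194) = Add(Rational(31543, 3), 18194) = Rational(86125, 3)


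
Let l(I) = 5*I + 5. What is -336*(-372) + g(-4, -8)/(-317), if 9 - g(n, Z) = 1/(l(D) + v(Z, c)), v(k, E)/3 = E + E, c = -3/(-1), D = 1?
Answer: 1109428741/8876 ≈ 1.2499e+5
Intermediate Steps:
c = 3 (c = -3*(-1) = 3)
l(I) = 5 + 5*I
v(k, E) = 6*E (v(k, E) = 3*(E + E) = 3*(2*E) = 6*E)
g(n, Z) = 251/28 (g(n, Z) = 9 - 1/((5 + 5*1) + 6*3) = 9 - 1/((5 + 5) + 18) = 9 - 1/(10 + 18) = 9 - 1/28 = 251/28)
-336*(-372) + g(-4, -8)/(-317) = -336*(-372) + (251/28)/(-317) = 124992 + (251/28)*(-1/317) = 124992 - 251/8876 = 1109428741/8876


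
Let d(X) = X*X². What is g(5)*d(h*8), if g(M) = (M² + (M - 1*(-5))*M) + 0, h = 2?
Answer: 307200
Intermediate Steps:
g(M) = M² + M*(5 + M) (g(M) = (M² + (M + 5)*M) + 0 = (M² + (5 + M)*M) + 0 = (M² + M*(5 + M)) + 0 = M² + M*(5 + M))
d(X) = X³
g(5)*d(h*8) = (5*(5 + 2*5))*(2*8)³ = (5*(5 + 10))*16³ = (5*15)*4096 = 75*4096 = 307200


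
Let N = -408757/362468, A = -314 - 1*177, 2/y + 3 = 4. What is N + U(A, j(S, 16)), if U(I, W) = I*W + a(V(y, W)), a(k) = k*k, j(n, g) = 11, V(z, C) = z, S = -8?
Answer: -1956648553/362468 ≈ -5398.1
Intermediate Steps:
y = 2 (y = 2/(-3 + 4) = 2/1 = 2*1 = 2)
A = -491 (A = -314 - 177 = -491)
a(k) = k**2
N = -408757/362468 (N = -408757*1/362468 = -408757/362468 ≈ -1.1277)
U(I, W) = 4 + I*W (U(I, W) = I*W + 2**2 = I*W + 4 = 4 + I*W)
N + U(A, j(S, 16)) = -408757/362468 + (4 - 491*11) = -408757/362468 + (4 - 5401) = -408757/362468 - 5397 = -1956648553/362468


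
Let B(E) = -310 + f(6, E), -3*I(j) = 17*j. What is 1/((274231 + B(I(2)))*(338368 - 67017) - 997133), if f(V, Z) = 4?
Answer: 1/74328825542 ≈ 1.3454e-11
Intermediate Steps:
I(j) = -17*j/3
B(E) = -306 (B(E) = -310 + 4 = -306)
1/((274231 + B(I(2)))*(338368 - 67017) - 997133) = 1/((274231 - 306)*(338368 - 67017) - 997133) = 1/(273925*271351 - 997133) = 1/(74329822675 - 997133) = 1/74328825542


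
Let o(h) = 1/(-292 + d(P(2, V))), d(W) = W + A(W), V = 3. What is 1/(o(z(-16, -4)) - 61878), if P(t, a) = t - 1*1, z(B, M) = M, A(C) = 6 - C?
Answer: -286/17697109 ≈ -1.6161e-5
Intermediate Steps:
P(t, a) = -1 + t (P(t, a) = t - 1 = -1 + t)
d(W) = 6 (d(W) = W + (6 - W) = 6)
o(h) = -1/286 (o(h) = 1/(-292 + 6) = 1/(-286) = -1/286)
1/(o(z(-16, -4)) - 61878) = 1/(-1/286 - 61878) = 1/(-17697109/286) = -286/17697109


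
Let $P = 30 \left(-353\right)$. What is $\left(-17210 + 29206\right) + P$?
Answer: $1406$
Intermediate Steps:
$P = -10590$
$\left(-17210 + 29206\right) + P = \left(-17210 + 29206\right) - 10590 = 11996 - 10590 = 1406$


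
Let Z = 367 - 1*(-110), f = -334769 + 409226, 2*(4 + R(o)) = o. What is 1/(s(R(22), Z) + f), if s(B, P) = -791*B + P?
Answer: 1/69397 ≈ 1.4410e-5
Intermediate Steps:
R(o) = -4 + o/2
f = 74457
Z = 477 (Z = 367 + 110 = 477)
s(B, P) = P - 791*B
1/(s(R(22), Z) + f) = 1/((477 - 791*(-4 + (½)*22)) + 74457) = 1/((477 - 791*(-4 + 11)) + 74457) = 1/((477 - 791*7) + 74457) = 1/((477 - 5537) + 74457) = 1/(-5060 + 74457) = 1/69397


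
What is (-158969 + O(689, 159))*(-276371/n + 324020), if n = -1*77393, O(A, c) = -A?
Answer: -4003768609528998/77393 ≈ -5.1733e+10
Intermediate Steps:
n = -77393
(-158969 + O(689, 159))*(-276371/n + 324020) = (-158969 - 1*689)*(-276371/(-77393) + 324020) = (-158969 - 689)*(-276371*(-1/77393) + 324020) = -159658*(276371/77393 + 324020) = -159658*25077156231/77393 = -4003768609528998/77393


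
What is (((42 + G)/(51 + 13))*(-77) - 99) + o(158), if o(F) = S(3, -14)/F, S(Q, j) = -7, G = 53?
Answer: -1078653/5056 ≈ -213.34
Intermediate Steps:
o(F) = -7/F
(((42 + G)/(51 + 13))*(-77) - 99) + o(158) = (((42 + 53)/(51 + 13))*(-77) - 99) - 7/158 = ((95/64)*(-77) - 99) - 7*1/158 = ((95*(1/64))*(-77) - 99) - 7/158 = ((95/64)*(-77) - 99) - 7/158 = (-7315/64 - 99) - 7/158 = -13651/64 - 7/158 = -1078653/5056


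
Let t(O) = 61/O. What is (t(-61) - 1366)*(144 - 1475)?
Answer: 1819477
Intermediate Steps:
(t(-61) - 1366)*(144 - 1475) = (61/(-61) - 1366)*(144 - 1475) = (61*(-1/61) - 1366)*(-1331) = (-1 - 1366)*(-1331) = -1367*(-1331) = 1819477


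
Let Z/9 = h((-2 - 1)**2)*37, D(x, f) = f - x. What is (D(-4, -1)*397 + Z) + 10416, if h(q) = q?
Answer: 14604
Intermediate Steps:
Z = 2997 (Z = 9*((-2 - 1)**2*37) = 9*((-3)**2*37) = 9*(9*37) = 9*333 = 2997)
(D(-4, -1)*397 + Z) + 10416 = ((-1 - 1*(-4))*397 + 2997) + 10416 = ((-1 + 4)*397 + 2997) + 10416 = (3*397 + 2997) + 10416 = (1191 + 2997) + 10416 = 4188 + 10416 = 14604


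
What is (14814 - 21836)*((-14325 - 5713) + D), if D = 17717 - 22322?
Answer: 173043146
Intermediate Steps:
D = -4605
(14814 - 21836)*((-14325 - 5713) + D) = (14814 - 21836)*((-14325 - 5713) - 4605) = -7022*(-20038 - 4605) = -7022*(-24643) = 173043146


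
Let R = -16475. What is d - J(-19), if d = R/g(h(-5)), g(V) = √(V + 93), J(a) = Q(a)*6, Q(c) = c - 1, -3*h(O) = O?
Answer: 120 - 16475*√213/142 ≈ -1573.3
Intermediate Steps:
h(O) = -O/3
Q(c) = -1 + c
J(a) = -6 + 6*a (J(a) = (-1 + a)*6 = -6 + 6*a)
g(V) = √(93 + V)
d = -16475*√213/142 (d = -16475/√(93 - ⅓*(-5)) = -16475/√(93 + 5/3) = -16475*√213/142 ≈ -1693.3)
d - J(-19) = -16475*√213/142 - (-6 + 6*(-19)) = -16475*√213/142 - (-6 - 114) = -16475*√213/142 - 1*(-120) = -16475*√213/142 + 120 = 120 - 16475*√213/142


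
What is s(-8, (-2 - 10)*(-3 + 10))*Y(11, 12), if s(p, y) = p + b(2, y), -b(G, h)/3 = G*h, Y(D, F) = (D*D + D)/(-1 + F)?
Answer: 5952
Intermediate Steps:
Y(D, F) = (D + D**2)/(-1 + F) (Y(D, F) = (D**2 + D)/(-1 + F) = (D + D**2)/(-1 + F))
b(G, h) = -3*G*h
s(p, y) = p - 6*y (s(p, y) = p - 3*2*y = p - 6*y)
s(-8, (-2 - 10)*(-3 + 10))*Y(11, 12) = (-8 - 6*(-2 - 10)*(-3 + 10))*(11*(1 + 11)/(-1 + 12)) = (-8 - (-72)*7)*(11*12/11) = (-8 - 6*(-84))*(11*(1/11)*12) = (-8 + 504)*12 = 496*12 = 5952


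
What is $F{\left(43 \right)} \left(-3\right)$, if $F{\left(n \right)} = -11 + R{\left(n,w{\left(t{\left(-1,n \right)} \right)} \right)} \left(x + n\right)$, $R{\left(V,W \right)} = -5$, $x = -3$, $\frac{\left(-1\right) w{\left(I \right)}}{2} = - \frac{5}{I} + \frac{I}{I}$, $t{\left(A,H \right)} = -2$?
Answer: $633$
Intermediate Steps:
$w{\left(I \right)} = -2 + \frac{10}{I}$ ($w{\left(I \right)} = - 2 \left(- \frac{5}{I} + \frac{I}{I}\right) = - 2 \left(- \frac{5}{I} + 1\right) = - 2 \left(1 - \frac{5}{I}\right) = -2 + \frac{10}{I}$)
$F{\left(n \right)} = 4 - 5 n$ ($F{\left(n \right)} = -11 - 5 \left(-3 + n\right) = -11 - \left(-15 + 5 n\right) = 4 - 5 n$)
$F{\left(43 \right)} \left(-3\right) = \left(4 - 215\right) \left(-3\right) = \left(-211\right) \left(-3\right) = 633$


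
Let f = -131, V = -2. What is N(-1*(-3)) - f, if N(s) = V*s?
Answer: 125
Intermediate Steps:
N(s) = -2*s
N(-1*(-3)) - f = -(-2)*(-3) - 1*(-131) = -2*3 + 131 = -6 + 131 = 125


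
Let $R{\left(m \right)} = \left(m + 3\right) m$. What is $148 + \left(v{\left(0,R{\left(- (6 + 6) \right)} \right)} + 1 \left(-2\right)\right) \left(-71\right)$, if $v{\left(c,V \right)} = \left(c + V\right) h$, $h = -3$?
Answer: $23294$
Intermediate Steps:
$R{\left(m \right)} = m \left(3 + m\right)$ ($R{\left(m \right)} = \left(3 + m\right) m = m \left(3 + m\right)$)
$v{\left(c,V \right)} = - 3 V - 3 c$ ($v{\left(c,V \right)} = \left(c + V\right) \left(-3\right) = \left(V + c\right) \left(-3\right) = - 3 V - 3 c$)
$148 + \left(v{\left(0,R{\left(- (6 + 6) \right)} \right)} + 1 \left(-2\right)\right) \left(-71\right) = 148 + \left(\left(- 3 - (6 + 6) \left(3 - \left(6 + 6\right)\right) - 0\right) + 1 \left(-2\right)\right) \left(-71\right) = 148 + \left(\left(- 3 \left(-1\right) 12 \left(3 - 12\right) + 0\right) - 2\right) \left(-71\right) = 148 + \left(\left(- 3 \left(- 12 \left(3 - 12\right)\right) + 0\right) - 2\right) \left(-71\right) = 148 + \left(\left(- 3 \left(\left(-12\right) \left(-9\right)\right) + 0\right) - 2\right) \left(-71\right) = 148 + \left(\left(\left(-3\right) 108 + 0\right) - 2\right) \left(-71\right) = 148 + \left(\left(-324 + 0\right) - 2\right) \left(-71\right) = 148 + \left(-324 - 2\right) \left(-71\right) = 148 - -23146 = 148 + 23146 = 23294$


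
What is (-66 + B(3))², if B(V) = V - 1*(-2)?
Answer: 3721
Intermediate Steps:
B(V) = 2 + V (B(V) = V + 2 = 2 + V)
(-66 + B(3))² = (-66 + (2 + 3))² = (-66 + 5)² = (-61)² = 3721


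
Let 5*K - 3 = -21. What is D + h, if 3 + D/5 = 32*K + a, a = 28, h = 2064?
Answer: 1613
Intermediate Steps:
K = -18/5 (K = ⅗ + (⅕)*(-21) = ⅗ - 21/5 = -18/5 ≈ -3.6000)
D = -451 (D = -15 + 5*(32*(-18/5) + 28) = -15 + 5*(-576/5 + 28) = -15 + 5*(-436/5) = -15 - 436 = -451)
D + h = -451 + 2064 = 1613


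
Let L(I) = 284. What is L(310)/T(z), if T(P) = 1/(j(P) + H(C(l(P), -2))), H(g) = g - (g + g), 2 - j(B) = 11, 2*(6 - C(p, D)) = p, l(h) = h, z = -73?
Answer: -14626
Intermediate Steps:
C(p, D) = 6 - p/2
j(B) = -9 (j(B) = 2 - 1*11 = 2 - 11 = -9)
H(g) = -g (H(g) = g - 2*g = -g)
T(P) = 1/(-15 + P/2) (T(P) = 1/(-9 - (6 - P/2)) = 1/(-9 + (-6 + P/2)) = 1/(-15 + P/2))
L(310)/T(z) = 284/((2/(-30 - 73))) = 284/((2/(-103))) = 284/((2*(-1/103))) = 284/(-2/103) = 284*(-103/2) = -14626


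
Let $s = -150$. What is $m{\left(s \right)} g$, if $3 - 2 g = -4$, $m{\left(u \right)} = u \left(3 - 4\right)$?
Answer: $525$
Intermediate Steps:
$m{\left(u \right)} = - u$ ($m{\left(u \right)} = u \left(-1\right) = - u$)
$g = \frac{7}{2}$ ($g = \frac{3}{2} - -2 = \frac{3}{2} + 2 = \frac{7}{2} \approx 3.5$)
$m{\left(s \right)} g = \left(-1\right) \left(-150\right) \frac{7}{2} = 150 \cdot \frac{7}{2} = 525$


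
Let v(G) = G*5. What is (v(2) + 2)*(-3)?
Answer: -36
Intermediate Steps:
v(G) = 5*G
(v(2) + 2)*(-3) = (5*2 + 2)*(-3) = (10 + 2)*(-3) = 12*(-3) = -36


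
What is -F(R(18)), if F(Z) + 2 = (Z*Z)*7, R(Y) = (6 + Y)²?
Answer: -2322430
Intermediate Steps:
F(Z) = -2 + 7*Z² (F(Z) = -2 + (Z*Z)*7 = -2 + Z²*7 = -2 + 7*Z²)
-F(R(18)) = -(-2 + 7*((6 + 18)²)²) = -(-2 + 7*(24²)²) = -(-2 + 7*576²) = -(-2 + 7*331776) = -(-2 + 2322432) = -1*2322430 = -2322430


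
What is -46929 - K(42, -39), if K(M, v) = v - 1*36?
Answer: -46854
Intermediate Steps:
K(M, v) = -36 + v (K(M, v) = v - 36 = -36 + v)
-46929 - K(42, -39) = -46929 - (-36 - 39) = -46929 - 1*(-75) = -46929 + 75 = -46854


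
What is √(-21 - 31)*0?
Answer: 0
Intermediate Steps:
√(-21 - 31)*0 = √(-52)*0 = (2*I*√13)*0 = 0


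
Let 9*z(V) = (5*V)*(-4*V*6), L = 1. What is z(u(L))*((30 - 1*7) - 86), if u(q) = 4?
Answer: 13440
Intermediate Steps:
z(V) = -40*V²/3 (z(V) = ((5*V)*(-4*V*6))/9 = ((5*V)*(-24*V))/9 = (-120*V²)/9 = -40*V²/3)
z(u(L))*((30 - 1*7) - 86) = (-40/3*4²)*((30 - 1*7) - 86) = (-40/3*16)*((30 - 7) - 86) = -640*(23 - 86)/3 = -640/3*(-63) = 13440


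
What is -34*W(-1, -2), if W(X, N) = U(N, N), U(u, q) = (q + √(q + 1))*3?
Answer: 204 - 102*I ≈ 204.0 - 102.0*I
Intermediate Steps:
U(u, q) = 3*q + 3*√(1 + q) (U(u, q) = (q + √(1 + q))*3 = 3*q + 3*√(1 + q))
W(X, N) = 3*N + 3*√(1 + N)
-34*W(-1, -2) = -34*(3*(-2) + 3*√(1 - 2)) = -34*(-6 + 3*√(-1)) = -34*(-6 + 3*I) = 204 - 102*I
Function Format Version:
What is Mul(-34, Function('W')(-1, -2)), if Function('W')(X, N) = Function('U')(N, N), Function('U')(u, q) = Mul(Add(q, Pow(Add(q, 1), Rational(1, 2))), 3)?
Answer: Add(204, Mul(-102, I)) ≈ Add(204.00, Mul(-102.00, I))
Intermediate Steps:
Function('U')(u, q) = Add(Mul(3, q), Mul(3, Pow(Add(1, q), Rational(1, 2)))) (Function('U')(u, q) = Mul(Add(q, Pow(Add(1, q), Rational(1, 2))), 3) = Add(Mul(3, q), Mul(3, Pow(Add(1, q), Rational(1, 2)))))
Function('W')(X, N) = Add(Mul(3, N), Mul(3, Pow(Add(1, N), Rational(1, 2))))
Mul(-34, Function('W')(-1, -2)) = Mul(-34, Add(Mul(3, -2), Mul(3, Pow(Add(1, -2), Rational(1, 2))))) = Mul(-34, Add(-6, Mul(3, Pow(-1, Rational(1, 2))))) = Mul(-34, Add(-6, Mul(3, I))) = Add(204, Mul(-102, I))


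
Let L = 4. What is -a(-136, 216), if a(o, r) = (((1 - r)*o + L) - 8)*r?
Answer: -6314976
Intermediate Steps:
a(o, r) = r*(-4 + o*(1 - r)) (a(o, r) = (((1 - r)*o + 4) - 8)*r = ((o*(1 - r) + 4) - 8)*r = ((4 + o*(1 - r)) - 8)*r = (-4 + o*(1 - r))*r = r*(-4 + o*(1 - r)))
-a(-136, 216) = -216*(-4 - 136 - 1*(-136)*216) = -216*(-4 - 136 + 29376) = -216*29236 = -1*6314976 = -6314976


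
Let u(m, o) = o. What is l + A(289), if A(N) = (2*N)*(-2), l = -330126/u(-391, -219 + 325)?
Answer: -226331/53 ≈ -4270.4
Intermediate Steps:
l = -165063/53 (l = -330126/(-219 + 325) = -330126/106 = -330126*1/106 = -165063/53 ≈ -3114.4)
A(N) = -4*N
l + A(289) = -165063/53 - 4*289 = -165063/53 - 1156 = -226331/53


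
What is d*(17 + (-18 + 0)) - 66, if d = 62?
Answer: -128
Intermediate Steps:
d*(17 + (-18 + 0)) - 66 = 62*(17 + (-18 + 0)) - 66 = 62*(17 - 18) - 66 = 62*(-1) - 66 = -62 - 66 = -128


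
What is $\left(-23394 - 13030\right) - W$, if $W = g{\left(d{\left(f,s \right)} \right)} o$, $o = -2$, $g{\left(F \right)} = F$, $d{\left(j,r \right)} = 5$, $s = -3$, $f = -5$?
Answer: $-36414$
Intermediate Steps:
$W = -10$ ($W = 5 \left(-2\right) = -10$)
$\left(-23394 - 13030\right) - W = \left(-23394 - 13030\right) - -10 = \left(-23394 - 13030\right) + 10 = -36424 + 10 = -36414$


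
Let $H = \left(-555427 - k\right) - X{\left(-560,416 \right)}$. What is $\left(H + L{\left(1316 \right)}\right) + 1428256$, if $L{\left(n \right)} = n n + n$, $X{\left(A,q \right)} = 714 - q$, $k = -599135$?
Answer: $3204838$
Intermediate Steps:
$L{\left(n \right)} = n + n^{2}$ ($L{\left(n \right)} = n^{2} + n = n + n^{2}$)
$H = 43410$ ($H = \left(-555427 - -599135\right) - \left(714 - 416\right) = \left(-555427 + 599135\right) - \left(714 - 416\right) = 43708 - 298 = 43410$)
$\left(H + L{\left(1316 \right)}\right) + 1428256 = \left(43410 + 1316 \left(1 + 1316\right)\right) + 1428256 = \left(43410 + 1316 \cdot 1317\right) + 1428256 = \left(43410 + 1733172\right) + 1428256 = 1776582 + 1428256 = 3204838$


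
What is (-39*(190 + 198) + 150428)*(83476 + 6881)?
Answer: 12224940672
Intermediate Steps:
(-39*(190 + 198) + 150428)*(83476 + 6881) = (-39*388 + 150428)*90357 = (-15132 + 150428)*90357 = 135296*90357 = 12224940672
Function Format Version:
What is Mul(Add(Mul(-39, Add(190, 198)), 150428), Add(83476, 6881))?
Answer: 12224940672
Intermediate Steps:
Mul(Add(Mul(-39, Add(190, 198)), 150428), Add(83476, 6881)) = Mul(Add(Mul(-39, 388), 150428), 90357) = Mul(Add(-15132, 150428), 90357) = Mul(135296, 90357) = 12224940672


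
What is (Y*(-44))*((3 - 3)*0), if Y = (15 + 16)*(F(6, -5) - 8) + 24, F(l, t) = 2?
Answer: 0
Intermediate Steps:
Y = -162 (Y = (15 + 16)*(2 - 8) + 24 = 31*(-6) + 24 = -186 + 24 = -162)
(Y*(-44))*((3 - 3)*0) = (-162*(-44))*((3 - 3)*0) = 7128*(0*0) = 7128*0 = 0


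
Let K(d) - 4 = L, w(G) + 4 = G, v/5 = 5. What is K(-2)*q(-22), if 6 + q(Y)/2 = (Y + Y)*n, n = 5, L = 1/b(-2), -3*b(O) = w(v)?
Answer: -12204/7 ≈ -1743.4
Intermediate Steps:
v = 25 (v = 5*5 = 25)
w(G) = -4 + G
b(O) = -7 (b(O) = -(-4 + 25)/3 = -1/3*21 = -7)
L = -1/7 (L = 1/(-7) = -1/7 ≈ -0.14286)
K(d) = 27/7 (K(d) = 4 - 1/7 = 27/7)
q(Y) = -12 + 20*Y (q(Y) = -12 + 2*((Y + Y)*5) = -12 + 2*((2*Y)*5) = -12 + 2*(10*Y) = -12 + 20*Y)
K(-2)*q(-22) = 27*(-12 + 20*(-22))/7 = 27*(-12 - 440)/7 = (27/7)*(-452) = -12204/7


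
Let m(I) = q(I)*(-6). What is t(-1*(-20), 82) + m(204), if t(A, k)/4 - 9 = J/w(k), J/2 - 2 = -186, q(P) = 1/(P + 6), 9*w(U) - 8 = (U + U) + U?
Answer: -71947/4445 ≈ -16.186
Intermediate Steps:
w(U) = 8/9 + U/3 (w(U) = 8/9 + ((U + U) + U)/9 = 8/9 + (2*U + U)/9 = 8/9 + (3*U)/9 = 8/9 + U/3)
q(P) = 1/(6 + P)
J = -368 (J = 4 + 2*(-186) = 4 - 372 = -368)
t(A, k) = 36 - 1472/(8/9 + k/3) (t(A, k) = 36 + 4*(-368/(8/9 + k/3)) = 36 - 1472/(8/9 + k/3))
m(I) = -6/(6 + I)
t(-1*(-20), 82) + m(204) = 108*(-120 + 82)/(8 + 3*82) - 6/(6 + 204) = 108*(-38)/(8 + 246) - 6/210 = 108*(-38)/254 - 6*1/210 = 108*(1/254)*(-38) - 1/35 = -2052/127 - 1/35 = -71947/4445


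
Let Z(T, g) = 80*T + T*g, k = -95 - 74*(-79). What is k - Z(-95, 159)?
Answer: 28456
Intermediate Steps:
k = 5751 (k = -95 + 5846 = 5751)
k - Z(-95, 159) = 5751 - (-95)*(80 + 159) = 5751 - (-95)*239 = 5751 - 1*(-22705) = 5751 + 22705 = 28456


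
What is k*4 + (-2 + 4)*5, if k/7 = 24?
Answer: 682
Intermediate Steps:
k = 168 (k = 7*24 = 168)
k*4 + (-2 + 4)*5 = 168*4 + (-2 + 4)*5 = 672 + 2*5 = 672 + 10 = 682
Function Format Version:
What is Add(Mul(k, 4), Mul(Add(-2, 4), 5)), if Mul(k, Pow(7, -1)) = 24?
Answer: 682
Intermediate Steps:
k = 168 (k = Mul(7, 24) = 168)
Add(Mul(k, 4), Mul(Add(-2, 4), 5)) = Add(Mul(168, 4), Mul(Add(-2, 4), 5)) = Add(672, Mul(2, 5)) = Add(672, 10) = 682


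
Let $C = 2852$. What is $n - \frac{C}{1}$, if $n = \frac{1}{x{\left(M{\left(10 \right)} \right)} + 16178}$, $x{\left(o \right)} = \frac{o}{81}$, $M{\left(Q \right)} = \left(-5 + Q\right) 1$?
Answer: $- \frac{3737326315}{1310423} \approx -2852.0$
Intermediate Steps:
$M{\left(Q \right)} = -5 + Q$
$x{\left(o \right)} = \frac{o}{81}$ ($x{\left(o \right)} = o \frac{1}{81} = \frac{o}{81}$)
$n = \frac{81}{1310423}$ ($n = \frac{1}{\frac{-5 + 10}{81} + 16178} = \frac{1}{\frac{1}{81} \cdot 5 + 16178} = \frac{1}{\frac{5}{81} + 16178} = \frac{1}{\frac{1310423}{81}} = \frac{81}{1310423} \approx 6.1812 \cdot 10^{-5}$)
$n - \frac{C}{1} = \frac{81}{1310423} - 1^{-1} \cdot 2852 = \frac{81}{1310423} - 1 \cdot 2852 = \frac{81}{1310423} - 2852 = - \frac{3737326315}{1310423}$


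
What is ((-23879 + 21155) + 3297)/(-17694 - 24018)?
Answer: -191/13904 ≈ -0.013737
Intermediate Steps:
((-23879 + 21155) + 3297)/(-17694 - 24018) = (-2724 + 3297)/(-41712) = 573*(-1/41712) = -191/13904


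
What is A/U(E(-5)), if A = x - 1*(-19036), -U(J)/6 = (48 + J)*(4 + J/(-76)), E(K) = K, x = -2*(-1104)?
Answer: -807272/39861 ≈ -20.252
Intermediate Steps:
x = 2208
U(J) = -6*(4 - J/76)*(48 + J) (U(J) = -6*(48 + J)*(4 + J/(-76)) = -6*(48 + J)*(4 + J*(-1/76)) = -6*(48 + J)*(4 - J/76) = -6*(4 - J/76)*(48 + J))
A = 21244 (A = 2208 - 1*(-19036) = 2208 + 19036 = 21244)
A/U(E(-5)) = 21244/(-1152 - 384/19*(-5) + (3/38)*(-5)²) = 21244/(-1152 + 1920/19 + (3/38)*25) = 21244/(-1152 + 1920/19 + 75/38) = 21244/(-39861/38) = 21244*(-38/39861) = -807272/39861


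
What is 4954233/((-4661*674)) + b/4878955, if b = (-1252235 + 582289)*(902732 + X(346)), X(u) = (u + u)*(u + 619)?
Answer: -3305393988628927443/15327305437870 ≈ -2.1565e+5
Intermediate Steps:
X(u) = 2*u*(619 + u) (X(u) = (2*u)*(619 + u) = 2*u*(619 + u))
b = -1052158232352 (b = (-1252235 + 582289)*(902732 + 2*346*(619 + 346)) = -669946*(902732 + 2*346*965) = -669946*(902732 + 667780) = -669946*1570512 = -1052158232352)
4954233/((-4661*674)) + b/4878955 = 4954233/((-4661*674)) - 1052158232352/4878955 = 4954233/(-3141514) - 1052158232352*1/4878955 = 4954233*(-1/3141514) - 1052158232352/4878955 = -4954233/3141514 - 1052158232352/4878955 = -3305393988628927443/15327305437870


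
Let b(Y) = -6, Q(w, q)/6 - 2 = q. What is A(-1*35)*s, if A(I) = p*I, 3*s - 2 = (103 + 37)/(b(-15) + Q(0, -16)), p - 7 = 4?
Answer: -1540/27 ≈ -57.037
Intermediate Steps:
p = 11 (p = 7 + 4 = 11)
Q(w, q) = 12 + 6*q
s = 4/27 (s = ⅔ + ((103 + 37)/(-6 + (12 + 6*(-16))))/3 = ⅔ + (140/(-6 + (12 - 96)))/3 = ⅔ + (140/(-6 - 84))/3 = ⅔ + (140/(-90))/3 = ⅔ + (140*(-1/90))/3 = ⅔ + (⅓)*(-14/9) = ⅔ - 14/27 = 4/27 ≈ 0.14815)
A(I) = 11*I
A(-1*35)*s = (11*(-1*35))*(4/27) = (11*(-35))*(4/27) = -385*4/27 = -1540/27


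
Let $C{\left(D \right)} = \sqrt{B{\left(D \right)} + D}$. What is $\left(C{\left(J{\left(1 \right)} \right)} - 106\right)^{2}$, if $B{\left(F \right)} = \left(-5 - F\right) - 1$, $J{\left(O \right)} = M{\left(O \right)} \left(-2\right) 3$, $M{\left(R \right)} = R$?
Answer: $\left(106 - i \sqrt{6}\right)^{2} \approx 11230.0 - 519.29 i$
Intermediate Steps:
$J{\left(O \right)} = - 6 O$ ($J{\left(O \right)} = O \left(-2\right) 3 = - 2 O 3 = - 6 O$)
$B{\left(F \right)} = -6 - F$
$C{\left(D \right)} = i \sqrt{6}$ ($C{\left(D \right)} = \sqrt{\left(-6 - D\right) + D} = \sqrt{-6} = i \sqrt{6}$)
$\left(C{\left(J{\left(1 \right)} \right)} - 106\right)^{2} = \left(i \sqrt{6} - 106\right)^{2} = \left(-106 + i \sqrt{6}\right)^{2}$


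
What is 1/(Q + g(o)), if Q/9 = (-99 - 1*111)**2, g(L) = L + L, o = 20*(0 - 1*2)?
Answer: 1/396820 ≈ 2.5200e-6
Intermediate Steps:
o = -40 (o = 20*(0 - 2) = 20*(-2) = -40)
g(L) = 2*L
Q = 396900 (Q = 9*(-99 - 1*111)**2 = 9*(-99 - 111)**2 = 9*(-210)**2 = 9*44100 = 396900)
1/(Q + g(o)) = 1/(396900 + 2*(-40)) = 1/(396900 - 80) = 1/396820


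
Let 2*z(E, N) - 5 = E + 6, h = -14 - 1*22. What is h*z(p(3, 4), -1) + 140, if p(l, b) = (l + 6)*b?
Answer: -706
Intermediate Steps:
h = -36 (h = -14 - 22 = -36)
p(l, b) = b*(6 + l) (p(l, b) = (6 + l)*b = b*(6 + l))
z(E, N) = 11/2 + E/2 (z(E, N) = 5/2 + (E + 6)/2 = 5/2 + (6 + E)/2 = 5/2 + (3 + E/2) = 11/2 + E/2)
h*z(p(3, 4), -1) + 140 = -36*(11/2 + (4*(6 + 3))/2) + 140 = -36*(11/2 + (4*9)/2) + 140 = -36*(11/2 + (1/2)*36) + 140 = -36*(11/2 + 18) + 140 = -36*47/2 + 140 = -846 + 140 = -706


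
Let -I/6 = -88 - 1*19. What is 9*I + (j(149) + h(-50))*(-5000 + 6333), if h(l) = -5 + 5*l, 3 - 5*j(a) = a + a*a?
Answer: -31459236/5 ≈ -6.2918e+6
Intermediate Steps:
j(a) = 3/5 - a/5 - a**2/5 (j(a) = 3/5 - (a + a*a)/5 = 3/5 - (a + a**2)/5 = 3/5 + (-a/5 - a**2/5) = 3/5 - a/5 - a**2/5)
I = 642 (I = -6*(-88 - 1*19) = -6*(-88 - 19) = -6*(-107) = 642)
9*I + (j(149) + h(-50))*(-5000 + 6333) = 9*642 + ((3/5 - 1/5*149 - 1/5*149**2) + (-5 + 5*(-50)))*(-5000 + 6333) = 5778 + ((3/5 - 149/5 - 1/5*22201) + (-5 - 250))*1333 = 5778 + ((3/5 - 149/5 - 22201/5) - 255)*1333 = 5778 + (-22347/5 - 255)*1333 = 5778 - 23622/5*1333 = 5778 - 31488126/5 = -31459236/5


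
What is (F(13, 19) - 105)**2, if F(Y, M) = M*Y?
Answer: 20164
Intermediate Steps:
(F(13, 19) - 105)**2 = (19*13 - 105)**2 = (247 - 105)**2 = 142**2 = 20164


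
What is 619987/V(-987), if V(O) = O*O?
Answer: 619987/974169 ≈ 0.63643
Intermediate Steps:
V(O) = O²
619987/V(-987) = 619987/((-987)²) = 619987/974169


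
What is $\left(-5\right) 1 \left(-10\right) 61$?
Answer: $3050$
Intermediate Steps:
$\left(-5\right) 1 \left(-10\right) 61 = \left(-5\right) \left(-10\right) 61 = 50 \cdot 61 = 3050$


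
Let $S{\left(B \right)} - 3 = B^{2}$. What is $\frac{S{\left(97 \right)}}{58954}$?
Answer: $\frac{4706}{29477} \approx 0.15965$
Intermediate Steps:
$S{\left(B \right)} = 3 + B^{2}$
$\frac{S{\left(97 \right)}}{58954} = \frac{3 + 97^{2}}{58954} = \left(3 + 9409\right) \frac{1}{58954} = 9412 \cdot \frac{1}{58954} = \frac{4706}{29477}$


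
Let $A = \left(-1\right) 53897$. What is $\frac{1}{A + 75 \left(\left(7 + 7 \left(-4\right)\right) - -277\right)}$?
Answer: $- \frac{1}{34697} \approx -2.8821 \cdot 10^{-5}$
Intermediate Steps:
$A = -53897$
$\frac{1}{A + 75 \left(\left(7 + 7 \left(-4\right)\right) - -277\right)} = \frac{1}{-53897 + 75 \left(\left(7 + 7 \left(-4\right)\right) - -277\right)} = \frac{1}{-53897 + 75 \left(\left(7 - 28\right) + 277\right)} = \frac{1}{-53897 + 75 \left(-21 + 277\right)} = \frac{1}{-53897 + 75 \cdot 256} = \frac{1}{-53897 + 19200} = \frac{1}{-34697} = - \frac{1}{34697}$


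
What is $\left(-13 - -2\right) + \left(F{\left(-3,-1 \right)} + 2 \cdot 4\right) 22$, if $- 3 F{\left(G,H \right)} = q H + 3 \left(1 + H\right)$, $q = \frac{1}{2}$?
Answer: $\frac{506}{3} \approx 168.67$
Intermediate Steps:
$q = \frac{1}{2} \approx 0.5$
$F{\left(G,H \right)} = -1 - \frac{7 H}{6}$ ($F{\left(G,H \right)} = - \frac{\frac{H}{2} + 3 \left(1 + H\right)}{3} = - \frac{\frac{H}{2} + \left(3 + 3 H\right)}{3} = - \frac{3 + \frac{7 H}{2}}{3} = -1 - \frac{7 H}{6}$)
$\left(-13 - -2\right) + \left(F{\left(-3,-1 \right)} + 2 \cdot 4\right) 22 = \left(-13 - -2\right) + \left(\left(-1 - - \frac{7}{6}\right) + 2 \cdot 4\right) 22 = \left(-13 + 2\right) + \left(\left(-1 + \frac{7}{6}\right) + 8\right) 22 = -11 + \left(\frac{1}{6} + 8\right) 22 = -11 + \frac{49}{6} \cdot 22 = -11 + \frac{539}{3} = \frac{506}{3}$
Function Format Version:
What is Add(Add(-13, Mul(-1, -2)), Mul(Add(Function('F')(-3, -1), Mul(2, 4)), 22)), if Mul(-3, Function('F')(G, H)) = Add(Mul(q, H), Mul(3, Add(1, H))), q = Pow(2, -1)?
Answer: Rational(506, 3) ≈ 168.67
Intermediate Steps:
q = Rational(1, 2) ≈ 0.50000
Function('F')(G, H) = Add(-1, Mul(Rational(-7, 6), H)) (Function('F')(G, H) = Mul(Rational(-1, 3), Add(Mul(Rational(1, 2), H), Mul(3, Add(1, H)))) = Mul(Rational(-1, 3), Add(Mul(Rational(1, 2), H), Add(3, Mul(3, H)))) = Mul(Rational(-1, 3), Add(3, Mul(Rational(7, 2), H))) = Add(-1, Mul(Rational(-7, 6), H)))
Add(Add(-13, Mul(-1, -2)), Mul(Add(Function('F')(-3, -1), Mul(2, 4)), 22)) = Add(Add(-13, Mul(-1, -2)), Mul(Add(Add(-1, Mul(Rational(-7, 6), -1)), Mul(2, 4)), 22)) = Add(Add(-13, 2), Mul(Add(Add(-1, Rational(7, 6)), 8), 22)) = Add(-11, Mul(Add(Rational(1, 6), 8), 22)) = Add(-11, Mul(Rational(49, 6), 22)) = Add(-11, Rational(539, 3)) = Rational(506, 3)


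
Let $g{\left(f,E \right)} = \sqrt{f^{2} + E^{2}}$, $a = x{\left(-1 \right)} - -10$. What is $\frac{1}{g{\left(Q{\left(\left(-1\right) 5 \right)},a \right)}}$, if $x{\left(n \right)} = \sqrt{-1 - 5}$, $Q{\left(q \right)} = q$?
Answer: $\frac{1}{\sqrt{119 + 20 i \sqrt{6}}} \approx 0.086476 - 0.017104 i$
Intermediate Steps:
$x{\left(n \right)} = i \sqrt{6}$ ($x{\left(n \right)} = \sqrt{-6} = i \sqrt{6}$)
$a = 10 + i \sqrt{6}$ ($a = i \sqrt{6} - -10 = i \sqrt{6} + 10 = 10 + i \sqrt{6} \approx 10.0 + 2.4495 i$)
$g{\left(f,E \right)} = \sqrt{E^{2} + f^{2}}$
$\frac{1}{g{\left(Q{\left(\left(-1\right) 5 \right)},a \right)}} = \frac{1}{\sqrt{\left(10 + i \sqrt{6}\right)^{2} + \left(\left(-1\right) 5\right)^{2}}} = \frac{1}{\sqrt{\left(10 + i \sqrt{6}\right)^{2} + \left(-5\right)^{2}}} = \frac{1}{\sqrt{\left(10 + i \sqrt{6}\right)^{2} + 25}} = \frac{1}{\sqrt{25 + \left(10 + i \sqrt{6}\right)^{2}}}$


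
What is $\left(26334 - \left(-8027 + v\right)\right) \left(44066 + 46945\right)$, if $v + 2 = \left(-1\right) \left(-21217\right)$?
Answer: $1196430606$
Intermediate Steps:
$v = 21215$ ($v = -2 - -21217 = -2 + 21217 = 21215$)
$\left(26334 - \left(-8027 + v\right)\right) \left(44066 + 46945\right) = \left(26334 + \left(8027 - 21215\right)\right) \left(44066 + 46945\right) = \left(26334 + \left(8027 - 21215\right)\right) 91011 = \left(26334 - 13188\right) 91011 = 13146 \cdot 91011 = 1196430606$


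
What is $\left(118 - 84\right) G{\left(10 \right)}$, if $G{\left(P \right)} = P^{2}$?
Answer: $3400$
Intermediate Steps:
$\left(118 - 84\right) G{\left(10 \right)} = \left(118 - 84\right) 10^{2} = 34 \cdot 100 = 3400$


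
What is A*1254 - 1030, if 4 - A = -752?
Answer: 946994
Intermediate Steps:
A = 756 (A = 4 - 1*(-752) = 4 + 752 = 756)
A*1254 - 1030 = 756*1254 - 1030 = 948024 - 1030 = 946994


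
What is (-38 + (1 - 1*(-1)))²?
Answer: 1296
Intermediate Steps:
(-38 + (1 - 1*(-1)))² = (-38 + (1 + 1))² = (-38 + 2)² = (-36)² = 1296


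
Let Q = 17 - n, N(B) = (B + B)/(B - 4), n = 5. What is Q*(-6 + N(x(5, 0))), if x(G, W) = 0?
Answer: -72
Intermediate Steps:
N(B) = 2*B/(-4 + B) (N(B) = (2*B)/(-4 + B) = 2*B/(-4 + B))
Q = 12 (Q = 17 - 1*5 = 17 - 5 = 12)
Q*(-6 + N(x(5, 0))) = 12*(-6 + 2*0/(-4 + 0)) = 12*(-6 + 2*0/(-4)) = 12*(-6 + 2*0*(-1/4)) = 12*(-6 + 0) = 12*(-6) = -72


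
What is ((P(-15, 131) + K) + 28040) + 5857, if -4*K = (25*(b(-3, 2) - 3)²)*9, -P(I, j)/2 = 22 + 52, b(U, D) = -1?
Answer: 32849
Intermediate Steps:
P(I, j) = -148 (P(I, j) = -2*(22 + 52) = -2*74 = -148)
K = -900 (K = -25*(-1 - 3)²*9/4 = -25*(-4)²*9/4 = -25*16*9/4 = -100*9 = -¼*3600 = -900)
((P(-15, 131) + K) + 28040) + 5857 = ((-148 - 900) + 28040) + 5857 = (-1048 + 28040) + 5857 = 26992 + 5857 = 32849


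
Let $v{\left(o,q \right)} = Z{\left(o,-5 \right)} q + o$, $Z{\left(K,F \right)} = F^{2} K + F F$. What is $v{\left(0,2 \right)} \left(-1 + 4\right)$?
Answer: $150$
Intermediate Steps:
$Z{\left(K,F \right)} = F^{2} + K F^{2}$ ($Z{\left(K,F \right)} = K F^{2} + F^{2} = F^{2} + K F^{2}$)
$v{\left(o,q \right)} = o + q \left(25 + 25 o\right)$ ($v{\left(o,q \right)} = \left(-5\right)^{2} \left(1 + o\right) q + o = 25 \left(1 + o\right) q + o = \left(25 + 25 o\right) q + o = q \left(25 + 25 o\right) + o = o + q \left(25 + 25 o\right)$)
$v{\left(0,2 \right)} \left(-1 + 4\right) = \left(0 + 25 \cdot 2 \left(1 + 0\right)\right) \left(-1 + 4\right) = \left(0 + 25 \cdot 2 \cdot 1\right) 3 = \left(0 + 50\right) 3 = 50 \cdot 3 = 150$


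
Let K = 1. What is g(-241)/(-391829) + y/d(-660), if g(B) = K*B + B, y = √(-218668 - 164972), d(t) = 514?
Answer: 482/391829 + I*√95910/257 ≈ 0.0012301 + 1.205*I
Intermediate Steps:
y = 2*I*√95910 (y = √(-383640) = 2*I*√95910 ≈ 619.39*I)
g(B) = 2*B (g(B) = 1*B + B = B + B = 2*B)
g(-241)/(-391829) + y/d(-660) = (2*(-241))/(-391829) + (2*I*√95910)/514 = -482*(-1/391829) + (2*I*√95910)*(1/514) = 482/391829 + I*√95910/257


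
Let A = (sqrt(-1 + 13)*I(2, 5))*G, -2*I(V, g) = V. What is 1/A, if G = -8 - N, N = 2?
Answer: sqrt(3)/60 ≈ 0.028868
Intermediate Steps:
I(V, g) = -V/2
G = -10 (G = -8 - 1*2 = -8 - 2 = -10)
A = 20*sqrt(3) (A = (sqrt(-1 + 13)*(-1/2*2))*(-10) = (sqrt(12)*(-1))*(-10) = ((2*sqrt(3))*(-1))*(-10) = -2*sqrt(3)*(-10) = 20*sqrt(3) ≈ 34.641)
1/A = 1/(20*sqrt(3)) = sqrt(3)/60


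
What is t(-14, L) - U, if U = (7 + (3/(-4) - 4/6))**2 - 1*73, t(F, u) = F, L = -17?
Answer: 4007/144 ≈ 27.826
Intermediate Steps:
U = -6023/144 (U = (7 + (3*(-1/4) - 4*1/6))**2 - 73 = (7 + (-3/4 - 2/3))**2 - 73 = (7 - 17/12)**2 - 73 = (67/12)**2 - 73 = 4489/144 - 73 = -6023/144 ≈ -41.826)
t(-14, L) - U = -14 - 1*(-6023/144) = -14 + 6023/144 = 4007/144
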